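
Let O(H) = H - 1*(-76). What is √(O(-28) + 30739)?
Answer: √30787 ≈ 175.46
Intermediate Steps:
O(H) = 76 + H (O(H) = H + 76 = 76 + H)
√(O(-28) + 30739) = √((76 - 28) + 30739) = √(48 + 30739) = √30787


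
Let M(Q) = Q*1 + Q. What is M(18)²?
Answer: 1296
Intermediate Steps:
M(Q) = 2*Q (M(Q) = Q + Q = 2*Q)
M(18)² = (2*18)² = 36² = 1296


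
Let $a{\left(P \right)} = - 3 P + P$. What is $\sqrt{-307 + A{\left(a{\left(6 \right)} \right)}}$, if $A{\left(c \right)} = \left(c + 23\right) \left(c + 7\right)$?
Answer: $i \sqrt{362} \approx 19.026 i$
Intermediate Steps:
$a{\left(P \right)} = - 2 P$
$A{\left(c \right)} = \left(7 + c\right) \left(23 + c\right)$ ($A{\left(c \right)} = \left(23 + c\right) \left(7 + c\right) = \left(7 + c\right) \left(23 + c\right)$)
$\sqrt{-307 + A{\left(a{\left(6 \right)} \right)}} = \sqrt{-307 + \left(161 + \left(\left(-2\right) 6\right)^{2} + 30 \left(\left(-2\right) 6\right)\right)} = \sqrt{-307 + \left(161 + \left(-12\right)^{2} + 30 \left(-12\right)\right)} = \sqrt{-307 + \left(161 + 144 - 360\right)} = \sqrt{-307 - 55} = \sqrt{-362} = i \sqrt{362}$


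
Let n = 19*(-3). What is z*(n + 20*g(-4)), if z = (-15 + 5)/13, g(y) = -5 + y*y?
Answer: -1630/13 ≈ -125.38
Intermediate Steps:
g(y) = -5 + y**2
n = -57
z = -10/13 (z = (1/13)*(-10) = -10/13 ≈ -0.76923)
z*(n + 20*g(-4)) = -10*(-57 + 20*(-5 + (-4)**2))/13 = -10*(-57 + 20*(-5 + 16))/13 = -10*(-57 + 20*11)/13 = -10*(-57 + 220)/13 = -10/13*163 = -1630/13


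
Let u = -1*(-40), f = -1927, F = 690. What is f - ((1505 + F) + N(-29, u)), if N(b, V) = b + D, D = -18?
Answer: -4075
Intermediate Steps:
u = 40
N(b, V) = -18 + b (N(b, V) = b - 18 = -18 + b)
f - ((1505 + F) + N(-29, u)) = -1927 - ((1505 + 690) + (-18 - 29)) = -1927 - (2195 - 47) = -1927 - 1*2148 = -1927 - 2148 = -4075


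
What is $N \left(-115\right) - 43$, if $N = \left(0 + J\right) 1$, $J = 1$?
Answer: $-158$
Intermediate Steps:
$N = 1$ ($N = \left(0 + 1\right) 1 = 1 \cdot 1 = 1$)
$N \left(-115\right) - 43 = 1 \left(-115\right) - 43 = -115 - 43 = -158$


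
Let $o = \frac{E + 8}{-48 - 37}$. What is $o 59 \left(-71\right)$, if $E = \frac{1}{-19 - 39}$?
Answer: $\frac{1939507}{4930} \approx 393.41$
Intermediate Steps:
$E = - \frac{1}{58}$ ($E = \frac{1}{-58} = - \frac{1}{58} \approx -0.017241$)
$o = - \frac{463}{4930}$ ($o = \frac{- \frac{1}{58} + 8}{-48 - 37} = \frac{463}{58 \left(-85\right)} = \frac{463}{58} \left(- \frac{1}{85}\right) = - \frac{463}{4930} \approx -0.093915$)
$o 59 \left(-71\right) = \left(- \frac{463}{4930}\right) 59 \left(-71\right) = \left(- \frac{27317}{4930}\right) \left(-71\right) = \frac{1939507}{4930}$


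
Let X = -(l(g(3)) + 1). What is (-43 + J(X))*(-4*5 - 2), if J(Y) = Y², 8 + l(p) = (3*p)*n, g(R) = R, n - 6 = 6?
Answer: -223476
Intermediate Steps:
n = 12 (n = 6 + 6 = 12)
l(p) = -8 + 36*p (l(p) = -8 + (3*p)*12 = -8 + 36*p)
X = -101 (X = -((-8 + 36*3) + 1) = -((-8 + 108) + 1) = -(100 + 1) = -1*101 = -101)
(-43 + J(X))*(-4*5 - 2) = (-43 + (-101)²)*(-4*5 - 2) = (-43 + 10201)*(-20 - 2) = 10158*(-22) = -223476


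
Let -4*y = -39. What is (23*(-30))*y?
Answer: -13455/2 ≈ -6727.5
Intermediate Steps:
y = 39/4 (y = -1/4*(-39) = 39/4 ≈ 9.7500)
(23*(-30))*y = (23*(-30))*(39/4) = -690*39/4 = -13455/2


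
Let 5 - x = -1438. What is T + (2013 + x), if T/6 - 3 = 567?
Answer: 6876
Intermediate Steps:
T = 3420 (T = 18 + 6*567 = 18 + 3402 = 3420)
x = 1443 (x = 5 - 1*(-1438) = 5 + 1438 = 1443)
T + (2013 + x) = 3420 + (2013 + 1443) = 3420 + 3456 = 6876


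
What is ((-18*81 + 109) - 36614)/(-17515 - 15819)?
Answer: 37963/33334 ≈ 1.1389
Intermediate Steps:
((-18*81 + 109) - 36614)/(-17515 - 15819) = ((-1458 + 109) - 36614)/(-33334) = (-1349 - 36614)*(-1/33334) = -37963*(-1/33334) = 37963/33334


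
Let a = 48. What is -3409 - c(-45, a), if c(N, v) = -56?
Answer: -3353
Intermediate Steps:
-3409 - c(-45, a) = -3409 - 1*(-56) = -3409 + 56 = -3353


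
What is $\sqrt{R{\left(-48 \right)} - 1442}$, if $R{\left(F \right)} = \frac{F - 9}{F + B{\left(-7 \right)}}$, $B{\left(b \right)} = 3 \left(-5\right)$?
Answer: $\frac{i \sqrt{635523}}{21} \approx 37.962 i$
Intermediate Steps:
$B{\left(b \right)} = -15$
$R{\left(F \right)} = \frac{-9 + F}{-15 + F}$ ($R{\left(F \right)} = \frac{F - 9}{F - 15} = \frac{-9 + F}{-15 + F}$)
$\sqrt{R{\left(-48 \right)} - 1442} = \sqrt{\frac{-9 - 48}{-15 - 48} - 1442} = \sqrt{\frac{1}{-63} \left(-57\right) - 1442} = \sqrt{\left(- \frac{1}{63}\right) \left(-57\right) - 1442} = \sqrt{\frac{19}{21} - 1442} = \sqrt{- \frac{30263}{21}} = \frac{i \sqrt{635523}}{21}$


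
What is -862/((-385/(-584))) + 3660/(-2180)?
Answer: -54941927/41965 ≈ -1309.2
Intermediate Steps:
-862/((-385/(-584))) + 3660/(-2180) = -862/((-385*(-1/584))) + 3660*(-1/2180) = -862/385/584 - 183/109 = -862*584/385 - 183/109 = -503408/385 - 183/109 = -54941927/41965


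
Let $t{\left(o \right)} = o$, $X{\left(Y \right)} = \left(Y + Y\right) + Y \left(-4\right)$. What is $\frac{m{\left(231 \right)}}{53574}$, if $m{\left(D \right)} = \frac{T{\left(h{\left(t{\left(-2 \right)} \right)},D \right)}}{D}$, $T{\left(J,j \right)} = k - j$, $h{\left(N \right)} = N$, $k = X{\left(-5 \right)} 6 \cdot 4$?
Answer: $\frac{1}{1375066} \approx 7.2724 \cdot 10^{-7}$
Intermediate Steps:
$X{\left(Y \right)} = - 2 Y$ ($X{\left(Y \right)} = 2 Y - 4 Y = - 2 Y$)
$k = 240$ ($k = \left(-2\right) \left(-5\right) 6 \cdot 4 = 10 \cdot 6 \cdot 4 = 60 \cdot 4 = 240$)
$T{\left(J,j \right)} = 240 - j$
$m{\left(D \right)} = \frac{240 - D}{D}$
$\frac{m{\left(231 \right)}}{53574} = \frac{\frac{1}{231} \left(240 - 231\right)}{53574} = \frac{240 - 231}{231} \cdot \frac{1}{53574} = \frac{1}{231} \cdot 9 \cdot \frac{1}{53574} = \frac{3}{77} \cdot \frac{1}{53574} = \frac{1}{1375066}$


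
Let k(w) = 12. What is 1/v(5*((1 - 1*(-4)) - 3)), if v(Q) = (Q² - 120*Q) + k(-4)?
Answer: -1/1088 ≈ -0.00091912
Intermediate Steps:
v(Q) = 12 + Q² - 120*Q (v(Q) = (Q² - 120*Q) + 12 = 12 + Q² - 120*Q)
1/v(5*((1 - 1*(-4)) - 3)) = 1/(12 + (5*((1 - 1*(-4)) - 3))² - 600*((1 - 1*(-4)) - 3)) = 1/(12 + (5*((1 + 4) - 3))² - 600*((1 + 4) - 3)) = 1/(12 + (5*(5 - 3))² - 600*(5 - 3)) = 1/(12 + (5*2)² - 600*2) = 1/(12 + 10² - 120*10) = 1/(12 + 100 - 1200) = 1/(-1088) = -1/1088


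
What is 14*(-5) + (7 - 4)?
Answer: -67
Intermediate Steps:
14*(-5) + (7 - 4) = -70 + 3 = -67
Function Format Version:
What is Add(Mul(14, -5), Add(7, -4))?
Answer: -67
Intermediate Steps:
Add(Mul(14, -5), Add(7, -4)) = Add(-70, 3) = -67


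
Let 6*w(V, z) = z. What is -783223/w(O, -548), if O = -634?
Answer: 2349669/274 ≈ 8575.4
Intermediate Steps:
w(V, z) = z/6
-783223/w(O, -548) = -783223/((1/6)*(-548)) = -783223/(-274/3) = -783223*(-3/274) = 2349669/274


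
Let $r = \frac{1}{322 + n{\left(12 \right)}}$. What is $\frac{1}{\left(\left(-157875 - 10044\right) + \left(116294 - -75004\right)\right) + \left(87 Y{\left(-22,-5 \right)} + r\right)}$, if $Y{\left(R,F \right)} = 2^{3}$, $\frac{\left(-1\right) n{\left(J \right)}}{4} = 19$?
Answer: $\frac{246}{5922451} \approx 4.1537 \cdot 10^{-5}$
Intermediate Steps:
$n{\left(J \right)} = -76$ ($n{\left(J \right)} = \left(-4\right) 19 = -76$)
$Y{\left(R,F \right)} = 8$
$r = \frac{1}{246}$ ($r = \frac{1}{322 - 76} = \frac{1}{246} \approx 0.004065$)
$\frac{1}{\left(\left(-157875 - 10044\right) + \left(116294 - -75004\right)\right) + \left(87 Y{\left(-22,-5 \right)} + r\right)} = \frac{1}{\left(\left(-157875 - 10044\right) + \left(116294 - -75004\right)\right) + \left(87 \cdot 8 + \frac{1}{246}\right)} = \frac{1}{\left(-167919 + \left(116294 + 75004\right)\right) + \left(696 + \frac{1}{246}\right)} = \frac{1}{\left(-167919 + 191298\right) + \frac{171217}{246}} = \frac{1}{23379 + \frac{171217}{246}} = \frac{1}{\frac{5922451}{246}} = \frac{246}{5922451}$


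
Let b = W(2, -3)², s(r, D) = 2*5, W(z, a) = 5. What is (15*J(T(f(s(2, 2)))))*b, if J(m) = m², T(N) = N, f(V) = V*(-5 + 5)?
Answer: 0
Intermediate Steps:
s(r, D) = 10
b = 25 (b = 5² = 25)
f(V) = 0 (f(V) = V*0 = 0)
(15*J(T(f(s(2, 2)))))*b = (15*0²)*25 = (15*0)*25 = 0*25 = 0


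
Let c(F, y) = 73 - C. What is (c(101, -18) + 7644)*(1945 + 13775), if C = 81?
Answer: 120037920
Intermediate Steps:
c(F, y) = -8 (c(F, y) = 73 - 1*81 = 73 - 81 = -8)
(c(101, -18) + 7644)*(1945 + 13775) = (-8 + 7644)*(1945 + 13775) = 7636*15720 = 120037920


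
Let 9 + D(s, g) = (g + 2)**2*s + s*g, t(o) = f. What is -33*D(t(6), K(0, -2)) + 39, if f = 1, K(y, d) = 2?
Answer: -258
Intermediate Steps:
t(o) = 1
D(s, g) = -9 + g*s + s*(2 + g)**2 (D(s, g) = -9 + ((g + 2)**2*s + s*g) = -9 + ((2 + g)**2*s + g*s) = -9 + (s*(2 + g)**2 + g*s) = -9 + (g*s + s*(2 + g)**2) = -9 + g*s + s*(2 + g)**2)
-33*D(t(6), K(0, -2)) + 39 = -33*(-9 + 2*1 + 1*(2 + 2)**2) + 39 = -33*(-9 + 2 + 1*4**2) + 39 = -33*(-9 + 2 + 1*16) + 39 = -33*(-9 + 2 + 16) + 39 = -33*9 + 39 = -297 + 39 = -258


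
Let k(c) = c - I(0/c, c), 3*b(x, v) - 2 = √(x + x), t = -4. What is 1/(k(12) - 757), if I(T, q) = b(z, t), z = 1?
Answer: -6711/5004167 + 3*√2/5004167 ≈ -0.0013402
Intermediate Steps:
b(x, v) = ⅔ + √2*√x/3 (b(x, v) = ⅔ + √(x + x)/3 = ⅔ + √(2*x)/3 = ⅔ + (√2*√x)/3 = ⅔ + √2*√x/3)
I(T, q) = ⅔ + √2/3 (I(T, q) = ⅔ + √2*√1/3 = ⅔ + (⅓)*√2*1 = ⅔ + √2/3)
k(c) = -⅔ + c - √2/3 (k(c) = c - (⅔ + √2/3) = c + (-⅔ - √2/3) = -⅔ + c - √2/3)
1/(k(12) - 757) = 1/((-⅔ + 12 - √2/3) - 757) = 1/((34/3 - √2/3) - 757) = 1/(-2237/3 - √2/3)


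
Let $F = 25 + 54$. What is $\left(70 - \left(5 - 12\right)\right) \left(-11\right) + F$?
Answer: $-768$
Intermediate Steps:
$F = 79$
$\left(70 - \left(5 - 12\right)\right) \left(-11\right) + F = \left(70 - \left(5 - 12\right)\right) \left(-11\right) + 79 = \left(70 - -7\right) \left(-11\right) + 79 = \left(70 + 7\right) \left(-11\right) + 79 = 77 \left(-11\right) + 79 = -847 + 79 = -768$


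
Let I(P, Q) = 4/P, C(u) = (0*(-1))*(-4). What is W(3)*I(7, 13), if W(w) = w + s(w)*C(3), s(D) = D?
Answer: 12/7 ≈ 1.7143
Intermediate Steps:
C(u) = 0 (C(u) = 0*(-4) = 0)
W(w) = w (W(w) = w + w*0 = w + 0 = w)
W(3)*I(7, 13) = 3*(4/7) = 12/7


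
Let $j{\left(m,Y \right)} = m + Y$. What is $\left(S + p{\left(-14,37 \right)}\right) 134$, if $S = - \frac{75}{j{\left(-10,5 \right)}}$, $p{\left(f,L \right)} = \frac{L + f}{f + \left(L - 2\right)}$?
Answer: $\frac{45292}{21} \approx 2156.8$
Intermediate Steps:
$j{\left(m,Y \right)} = Y + m$
$p{\left(f,L \right)} = \frac{L + f}{-2 + L + f}$ ($p{\left(f,L \right)} = \frac{L + f}{f + \left(-2 + L\right)} = \frac{L + f}{-2 + L + f}$)
$S = 15$ ($S = - \frac{75}{5 - 10} = - \frac{75}{-5} = \left(-75\right) \left(- \frac{1}{5}\right) = 15$)
$\left(S + p{\left(-14,37 \right)}\right) 134 = \left(15 + \frac{37 - 14}{-2 + 37 - 14}\right) 134 = \left(15 + \frac{1}{21} \cdot 23\right) 134 = \left(15 + \frac{23}{21}\right) 134 = \frac{338}{21} \cdot 134 = \frac{45292}{21}$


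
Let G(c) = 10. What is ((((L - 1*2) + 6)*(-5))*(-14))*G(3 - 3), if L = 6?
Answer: 7000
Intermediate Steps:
((((L - 1*2) + 6)*(-5))*(-14))*G(3 - 3) = ((((6 - 1*2) + 6)*(-5))*(-14))*10 = ((((6 - 2) + 6)*(-5))*(-14))*10 = (((4 + 6)*(-5))*(-14))*10 = ((10*(-5))*(-14))*10 = -50*(-14)*10 = 700*10 = 7000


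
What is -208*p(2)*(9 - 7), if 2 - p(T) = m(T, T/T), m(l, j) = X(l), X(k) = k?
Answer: 0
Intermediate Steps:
m(l, j) = l
p(T) = 2 - T
-208*p(2)*(9 - 7) = -208*(2 - 1*2)*(9 - 7) = -208*(2 - 2)*2 = -0*2 = -208*0 = 0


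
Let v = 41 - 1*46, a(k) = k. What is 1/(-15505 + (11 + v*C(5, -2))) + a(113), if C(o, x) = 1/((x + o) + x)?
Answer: 1751386/15499 ≈ 113.00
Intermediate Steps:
v = -5 (v = 41 - 46 = -5)
C(o, x) = 1/(o + 2*x) (C(o, x) = 1/((o + x) + x) = 1/(o + 2*x))
1/(-15505 + (11 + v*C(5, -2))) + a(113) = 1/(-15505 + (11 - 5/(5 + 2*(-2)))) + 113 = 1/(-15505 + (11 - 5/(5 - 4))) + 113 = 1/(-15505 + (11 - 5/1)) + 113 = 1/(-15505 + (11 - 5*1)) + 113 = 1/(-15505 + (11 - 5)) + 113 = 1/(-15505 + 6) + 113 = 1/(-15499) + 113 = -1/15499 + 113 = 1751386/15499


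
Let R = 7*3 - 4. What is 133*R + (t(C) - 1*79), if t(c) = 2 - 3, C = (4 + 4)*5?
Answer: 2181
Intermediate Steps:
C = 40 (C = 8*5 = 40)
R = 17 (R = 21 - 4 = 17)
t(c) = -1
133*R + (t(C) - 1*79) = 133*17 + (-1 - 1*79) = 2261 + (-1 - 79) = 2261 - 80 = 2181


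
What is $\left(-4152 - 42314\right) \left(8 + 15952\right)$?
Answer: $-741597360$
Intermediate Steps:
$\left(-4152 - 42314\right) \left(8 + 15952\right) = \left(-46466\right) 15960 = -741597360$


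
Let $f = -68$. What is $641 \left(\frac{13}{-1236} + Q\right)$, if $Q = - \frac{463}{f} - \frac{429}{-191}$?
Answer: $\frac{11633423747}{2006646} \approx 5797.4$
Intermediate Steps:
$Q = \frac{117605}{12988}$ ($Q = - \frac{463}{-68} - \frac{429}{-191} = \left(-463\right) \left(- \frac{1}{68}\right) - - \frac{429}{191} = \frac{463}{68} + \frac{429}{191} = \frac{117605}{12988} \approx 9.0549$)
$641 \left(\frac{13}{-1236} + Q\right) = 641 \left(\frac{13}{-1236} + \frac{117605}{12988}\right) = 641 \left(13 \left(- \frac{1}{1236}\right) + \frac{117605}{12988}\right) = 641 \left(- \frac{13}{1236} + \frac{117605}{12988}\right) = 641 \cdot \frac{18148867}{2006646} = \frac{11633423747}{2006646}$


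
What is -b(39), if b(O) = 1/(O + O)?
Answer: -1/78 ≈ -0.012821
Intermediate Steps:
b(O) = 1/(2*O)
-b(39) = -1/(2*39) = -1*1/78 = -1/78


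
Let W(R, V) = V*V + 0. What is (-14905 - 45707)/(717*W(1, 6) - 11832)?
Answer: -5051/1165 ≈ -4.3356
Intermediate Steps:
W(R, V) = V² (W(R, V) = V² + 0 = V²)
(-14905 - 45707)/(717*W(1, 6) - 11832) = (-14905 - 45707)/(717*6² - 11832) = -60612/(717*36 - 11832) = -60612/(25812 - 11832) = -60612/13980 = -60612*1/13980 = -5051/1165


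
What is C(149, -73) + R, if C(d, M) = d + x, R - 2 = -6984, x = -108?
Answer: -6941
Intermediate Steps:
R = -6982 (R = 2 - 6984 = -6982)
C(d, M) = -108 + d (C(d, M) = d - 108 = -108 + d)
C(149, -73) + R = (-108 + 149) - 6982 = 41 - 6982 = -6941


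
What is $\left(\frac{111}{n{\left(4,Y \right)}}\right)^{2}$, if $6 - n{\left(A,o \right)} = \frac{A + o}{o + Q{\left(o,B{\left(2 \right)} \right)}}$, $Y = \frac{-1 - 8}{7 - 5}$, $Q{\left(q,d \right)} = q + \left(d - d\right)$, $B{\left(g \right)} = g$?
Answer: $\frac{3992004}{11449} \approx 348.68$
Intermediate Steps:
$Q{\left(q,d \right)} = q$ ($Q{\left(q,d \right)} = q + 0 = q$)
$Y = - \frac{9}{2} \approx -4.5$
$n{\left(A,o \right)} = 6 - \frac{A + o}{2 o}$ ($n{\left(A,o \right)} = 6 - \frac{A + o}{o + o} = 6 - \frac{A + o}{2 o}$)
$\left(\frac{111}{n{\left(4,Y \right)}}\right)^{2} = \left(\frac{111}{\frac{1}{2} \frac{1}{- \frac{9}{2}} \left(\left(-1\right) 4 + 11 \left(- \frac{9}{2}\right)\right)}\right)^{2} = \left(\frac{111}{\frac{1}{2} \left(- \frac{2}{9}\right) \left(-4 - \frac{99}{2}\right)}\right)^{2} = \left(\frac{111}{\frac{1}{2} \left(- \frac{2}{9}\right) \left(- \frac{107}{2}\right)}\right)^{2} = \left(\frac{111}{\frac{107}{18}}\right)^{2} = \left(111 \cdot \frac{18}{107}\right)^{2} = \left(\frac{1998}{107}\right)^{2} = \frac{3992004}{11449}$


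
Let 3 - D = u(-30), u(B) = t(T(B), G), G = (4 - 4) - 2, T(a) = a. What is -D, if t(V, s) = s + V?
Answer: -35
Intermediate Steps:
G = -2 (G = 0 - 2 = -2)
t(V, s) = V + s
u(B) = -2 + B (u(B) = B - 2 = -2 + B)
D = 35 (D = 3 - (-2 - 30) = 3 - 1*(-32) = 3 + 32 = 35)
-D = -1*35 = -35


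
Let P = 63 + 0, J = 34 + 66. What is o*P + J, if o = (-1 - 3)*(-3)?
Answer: 856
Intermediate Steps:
J = 100
P = 63
o = 12 (o = -4*(-3) = 12)
o*P + J = 12*63 + 100 = 756 + 100 = 856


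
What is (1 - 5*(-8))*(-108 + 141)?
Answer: 1353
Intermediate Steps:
(1 - 5*(-8))*(-108 + 141) = (1 + 40)*33 = 41*33 = 1353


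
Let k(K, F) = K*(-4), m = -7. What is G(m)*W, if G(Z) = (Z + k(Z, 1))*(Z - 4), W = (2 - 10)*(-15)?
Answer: -27720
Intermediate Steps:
W = 120 (W = -8*(-15) = 120)
k(K, F) = -4*K
G(Z) = -3*Z*(-4 + Z) (G(Z) = (Z - 4*Z)*(Z - 4) = (-3*Z)*(-4 + Z) = -3*Z*(-4 + Z))
G(m)*W = (3*(-7)*(4 - 1*(-7)))*120 = (3*(-7)*(4 + 7))*120 = (3*(-7)*11)*120 = -231*120 = -27720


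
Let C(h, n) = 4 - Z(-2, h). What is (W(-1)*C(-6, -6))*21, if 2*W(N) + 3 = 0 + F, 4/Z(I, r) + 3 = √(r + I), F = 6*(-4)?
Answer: -22680/17 - 2268*I*√2/17 ≈ -1334.1 - 188.67*I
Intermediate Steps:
F = -24
Z(I, r) = 4/(-3 + √(I + r)) (Z(I, r) = 4/(-3 + √(r + I)) = 4/(-3 + √(I + r)))
W(N) = -27/2 (W(N) = -3/2 + (0 - 24)/2 = -3/2 + (½)*(-24) = -3/2 - 12 = -27/2)
C(h, n) = 4 - 4/(-3 + √(-2 + h))
(W(-1)*C(-6, -6))*21 = -54*(-4 + √(-2 - 6))/(-3 + √(-2 - 6))*21 = -54*(-4 + √(-8))/(-3 + √(-8))*21 = -54*(-4 + 2*I*√2)/(-3 + 2*I*√2)*21 = -1134*(-4 + 2*I*√2)/(-3 + 2*I*√2)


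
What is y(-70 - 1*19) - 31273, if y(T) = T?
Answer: -31362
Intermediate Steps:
y(-70 - 1*19) - 31273 = (-70 - 1*19) - 31273 = (-70 - 19) - 31273 = -89 - 31273 = -31362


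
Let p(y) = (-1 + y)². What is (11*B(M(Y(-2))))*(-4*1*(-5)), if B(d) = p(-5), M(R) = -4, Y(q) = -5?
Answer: 7920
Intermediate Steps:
B(d) = 36 (B(d) = (-1 - 5)² = (-6)² = 36)
(11*B(M(Y(-2))))*(-4*1*(-5)) = (11*36)*(-4*1*(-5)) = 396*(-4*(-5)) = 396*20 = 7920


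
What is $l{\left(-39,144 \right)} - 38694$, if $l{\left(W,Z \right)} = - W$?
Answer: $-38655$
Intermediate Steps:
$l{\left(-39,144 \right)} - 38694 = \left(-1\right) \left(-39\right) - 38694 = 39 - 38694 = -38655$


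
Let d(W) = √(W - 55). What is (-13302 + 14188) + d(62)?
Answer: 886 + √7 ≈ 888.65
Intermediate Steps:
d(W) = √(-55 + W)
(-13302 + 14188) + d(62) = (-13302 + 14188) + √(-55 + 62) = 886 + √7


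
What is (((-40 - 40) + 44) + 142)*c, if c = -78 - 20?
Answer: -10388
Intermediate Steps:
c = -98
(((-40 - 40) + 44) + 142)*c = (((-40 - 40) + 44) + 142)*(-98) = ((-80 + 44) + 142)*(-98) = (-36 + 142)*(-98) = 106*(-98) = -10388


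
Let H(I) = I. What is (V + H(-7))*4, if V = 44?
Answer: 148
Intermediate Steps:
(V + H(-7))*4 = (44 - 7)*4 = 37*4 = 148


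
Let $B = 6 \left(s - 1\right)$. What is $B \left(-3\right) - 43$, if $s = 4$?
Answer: $-97$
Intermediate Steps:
$B = 18$ ($B = 6 \left(4 - 1\right) = 6 \cdot 3 = 18$)
$B \left(-3\right) - 43 = 18 \left(-3\right) - 43 = -54 - 43 = -97$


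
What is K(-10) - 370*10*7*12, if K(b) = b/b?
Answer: -310799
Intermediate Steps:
K(b) = 1
K(-10) - 370*10*7*12 = 1 - 370*10*7*12 = 1 - 25900*12 = 1 - 370*840 = 1 - 310800 = -310799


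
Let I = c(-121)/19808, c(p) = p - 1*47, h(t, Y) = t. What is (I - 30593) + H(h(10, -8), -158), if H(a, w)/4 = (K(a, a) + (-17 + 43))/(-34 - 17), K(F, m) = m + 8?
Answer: -3863598515/126276 ≈ -30596.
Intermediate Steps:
K(F, m) = 8 + m
c(p) = -47 + p (c(p) = p - 47 = -47 + p)
H(a, w) = -8/3 - 4*a/51 (H(a, w) = 4*(((8 + a) + (-17 + 43))/(-34 - 17)) = 4*(((8 + a) + 26)/(-51)) = 4*((34 + a)*(-1/51)) = 4*(-2/3 - a/51) = -8/3 - 4*a/51)
I = -21/2476 (I = (-47 - 121)/19808 = -168*1/19808 = -21/2476 ≈ -0.0084814)
(I - 30593) + H(h(10, -8), -158) = (-21/2476 - 30593) + (-8/3 - 4/51*10) = -75748289/2476 + (-8/3 - 40/51) = -75748289/2476 - 176/51 = -3863598515/126276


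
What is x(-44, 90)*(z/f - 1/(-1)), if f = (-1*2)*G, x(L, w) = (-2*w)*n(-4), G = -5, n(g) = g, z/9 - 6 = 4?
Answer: 7200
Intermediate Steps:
z = 90 (z = 54 + 9*4 = 54 + 36 = 90)
x(L, w) = 8*w (x(L, w) = -2*w*(-4) = 8*w)
f = 10 (f = -1*2*(-5) = -2*(-5) = 10)
x(-44, 90)*(z/f - 1/(-1)) = (8*90)*(90/10 - 1/(-1)) = 720*(90*(1/10) - 1*(-1)) = 720*(9 + 1) = 720*10 = 7200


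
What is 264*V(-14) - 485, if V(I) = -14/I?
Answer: -221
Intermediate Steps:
264*V(-14) - 485 = 264*(-14/(-14)) - 485 = 264*(-14*(-1/14)) - 485 = 264*1 - 485 = 264 - 485 = -221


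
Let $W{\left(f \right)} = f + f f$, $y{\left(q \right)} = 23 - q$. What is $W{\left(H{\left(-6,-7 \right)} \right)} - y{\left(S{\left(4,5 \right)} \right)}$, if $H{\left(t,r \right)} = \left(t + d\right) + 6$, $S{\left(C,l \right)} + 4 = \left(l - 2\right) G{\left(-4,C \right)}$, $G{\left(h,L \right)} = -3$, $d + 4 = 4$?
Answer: $-36$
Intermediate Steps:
$d = 0$ ($d = -4 + 4 = 0$)
$S{\left(C,l \right)} = 2 - 3 l$ ($S{\left(C,l \right)} = -4 + \left(l - 2\right) \left(-3\right) = -4 + \left(-2 + l\right) \left(-3\right) = -4 - \left(-6 + 3 l\right) = 2 - 3 l$)
$H{\left(t,r \right)} = 6 + t$ ($H{\left(t,r \right)} = \left(t + 0\right) + 6 = t + 6 = 6 + t$)
$W{\left(f \right)} = f + f^{2}$
$W{\left(H{\left(-6,-7 \right)} \right)} - y{\left(S{\left(4,5 \right)} \right)} = \left(6 - 6\right) \left(1 + \left(6 - 6\right)\right) - \left(23 - \left(2 - 15\right)\right) = 0 \left(1 + 0\right) - \left(23 - \left(2 - 15\right)\right) = 0 \cdot 1 - \left(23 - -13\right) = 0 - \left(23 + 13\right) = 0 - 36 = -36$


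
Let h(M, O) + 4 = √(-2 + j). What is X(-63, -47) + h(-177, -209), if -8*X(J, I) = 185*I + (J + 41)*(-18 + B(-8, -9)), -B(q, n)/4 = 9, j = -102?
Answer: 7475/8 + 2*I*√26 ≈ 934.38 + 10.198*I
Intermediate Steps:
B(q, n) = -36 (B(q, n) = -4*9 = -36)
X(J, I) = 1107/4 - 185*I/8 + 27*J/4 (X(J, I) = -(185*I + (J + 41)*(-18 - 36))/8 = -(185*I + (41 + J)*(-54))/8 = -(185*I + (-2214 - 54*J))/8 = -(-2214 - 54*J + 185*I)/8 = 1107/4 - 185*I/8 + 27*J/4)
h(M, O) = -4 + 2*I*√26 (h(M, O) = -4 + √(-2 - 102) = -4 + √(-104) = -4 + 2*I*√26)
X(-63, -47) + h(-177, -209) = (1107/4 - 185/8*(-47) + (27/4)*(-63)) + (-4 + 2*I*√26) = (1107/4 + 8695/8 - 1701/4) + (-4 + 2*I*√26) = 7507/8 + (-4 + 2*I*√26) = 7475/8 + 2*I*√26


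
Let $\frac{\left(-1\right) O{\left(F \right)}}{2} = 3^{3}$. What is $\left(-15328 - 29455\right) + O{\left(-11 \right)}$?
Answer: $-44837$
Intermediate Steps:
$O{\left(F \right)} = -54$ ($O{\left(F \right)} = - 2 \cdot 3^{3} = \left(-2\right) 27 = -54$)
$\left(-15328 - 29455\right) + O{\left(-11 \right)} = \left(-15328 - 29455\right) - 54 = -44783 - 54 = -44837$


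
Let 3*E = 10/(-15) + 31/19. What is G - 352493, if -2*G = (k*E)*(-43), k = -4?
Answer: -60281033/171 ≈ -3.5252e+5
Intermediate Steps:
E = 55/171 (E = (10/(-15) + 31/19)/3 = (10*(-1/15) + 31*(1/19))/3 = (-⅔ + 31/19)/3 = (⅓)*(55/57) = 55/171 ≈ 0.32164)
G = -4730/171 (G = -(-4*55/171)*(-43)/2 = -(-110)*(-43)/171 = -½*9460/171 = -4730/171 ≈ -27.661)
G - 352493 = -4730/171 - 352493 = -60281033/171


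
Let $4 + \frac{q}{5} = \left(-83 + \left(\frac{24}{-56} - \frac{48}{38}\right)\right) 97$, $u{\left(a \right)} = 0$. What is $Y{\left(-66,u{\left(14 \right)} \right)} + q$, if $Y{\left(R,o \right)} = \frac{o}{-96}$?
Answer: $- \frac{5465700}{133} \approx -41096.0$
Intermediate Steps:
$Y{\left(R,o \right)} = - \frac{o}{96}$ ($Y{\left(R,o \right)} = o \left(- \frac{1}{96}\right) = - \frac{o}{96}$)
$q = - \frac{5465700}{133}$ ($q = -20 + 5 \left(-83 + \left(\frac{24}{-56} - \frac{48}{38}\right)\right) 97 = -20 + 5 \left(-83 + \left(24 \left(- \frac{1}{56}\right) - \frac{24}{19}\right)\right) 97 = -20 + 5 \left(-83 - \frac{225}{133}\right) 97 = -20 + 5 \left(\left(- \frac{11264}{133}\right) 97\right) = -20 + 5 \left(- \frac{1092608}{133}\right) = -20 - \frac{5463040}{133} = - \frac{5465700}{133} \approx -41096.0$)
$Y{\left(-66,u{\left(14 \right)} \right)} + q = \left(- \frac{1}{96}\right) 0 - \frac{5465700}{133} = 0 - \frac{5465700}{133} = - \frac{5465700}{133}$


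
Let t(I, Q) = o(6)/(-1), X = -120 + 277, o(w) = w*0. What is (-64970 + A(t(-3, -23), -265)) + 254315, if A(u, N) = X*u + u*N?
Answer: 189345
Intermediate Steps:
o(w) = 0
X = 157
t(I, Q) = 0 (t(I, Q) = 0/(-1) = 0*(-1) = 0)
A(u, N) = 157*u + N*u (A(u, N) = 157*u + u*N = 157*u + N*u)
(-64970 + A(t(-3, -23), -265)) + 254315 = (-64970 + 0*(157 - 265)) + 254315 = (-64970 + 0*(-108)) + 254315 = (-64970 + 0) + 254315 = -64970 + 254315 = 189345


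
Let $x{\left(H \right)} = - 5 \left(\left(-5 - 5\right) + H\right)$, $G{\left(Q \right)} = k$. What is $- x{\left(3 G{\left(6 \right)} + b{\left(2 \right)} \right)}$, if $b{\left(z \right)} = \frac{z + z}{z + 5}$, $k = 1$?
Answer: $- \frac{225}{7} \approx -32.143$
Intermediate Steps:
$b{\left(z \right)} = \frac{2 z}{5 + z}$
$G{\left(Q \right)} = 1$
$x{\left(H \right)} = 50 - 5 H$ ($x{\left(H \right)} = - 5 \left(-10 + H\right) = 50 - 5 H$)
$- x{\left(3 G{\left(6 \right)} + b{\left(2 \right)} \right)} = - (50 - 5 \left(3 \cdot 1 + 2 \cdot 2 \frac{1}{5 + 2}\right)) = - (50 - 5 \left(3 + 2 \cdot 2 \cdot \frac{1}{7}\right)) = - (50 - 5 \left(3 + \frac{4}{7}\right)) = - (50 - \frac{125}{7}) = \left(-1\right) \frac{225}{7} = - \frac{225}{7}$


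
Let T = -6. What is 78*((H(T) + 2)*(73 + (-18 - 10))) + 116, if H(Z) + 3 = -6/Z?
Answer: 116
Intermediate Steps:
H(Z) = -3 - 6/Z
78*((H(T) + 2)*(73 + (-18 - 10))) + 116 = 78*(((-3 - 6/(-6)) + 2)*(73 + (-18 - 10))) + 116 = 78*(((-3 - 6*(-⅙)) + 2)*(73 - 28)) + 116 = 78*(((-3 + 1) + 2)*45) + 116 = 78*((-2 + 2)*45) + 116 = 78*(0*45) + 116 = 78*0 + 116 = 0 + 116 = 116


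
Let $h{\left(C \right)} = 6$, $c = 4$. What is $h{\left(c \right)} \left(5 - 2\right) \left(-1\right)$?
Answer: $-18$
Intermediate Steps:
$h{\left(c \right)} \left(5 - 2\right) \left(-1\right) = 6 \left(5 - 2\right) \left(-1\right) = 6 \cdot 3 \left(-1\right) = 18 \left(-1\right) = -18$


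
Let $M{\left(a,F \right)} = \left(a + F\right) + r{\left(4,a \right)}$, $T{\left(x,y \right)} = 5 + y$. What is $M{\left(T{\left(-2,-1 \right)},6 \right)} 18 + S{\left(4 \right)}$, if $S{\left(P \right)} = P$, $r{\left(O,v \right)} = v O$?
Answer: $472$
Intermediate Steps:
$r{\left(O,v \right)} = O v$
$M{\left(a,F \right)} = F + 5 a$ ($M{\left(a,F \right)} = \left(a + F\right) + 4 a = \left(F + a\right) + 4 a = F + 5 a$)
$M{\left(T{\left(-2,-1 \right)},6 \right)} 18 + S{\left(4 \right)} = \left(6 + 5 \left(5 - 1\right)\right) 18 + 4 = \left(6 + 5 \cdot 4\right) 18 + 4 = \left(6 + 20\right) 18 + 4 = 26 \cdot 18 + 4 = 468 + 4 = 472$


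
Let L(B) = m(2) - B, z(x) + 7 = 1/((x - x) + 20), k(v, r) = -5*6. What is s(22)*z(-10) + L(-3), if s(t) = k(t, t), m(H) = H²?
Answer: 431/2 ≈ 215.50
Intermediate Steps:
k(v, r) = -30
s(t) = -30
z(x) = -139/20 (z(x) = -7 + 1/((x - x) + 20) = -7 + 1/(0 + 20) = -7 + 1/20 = -139/20)
L(B) = 4 - B (L(B) = 2² - B = 4 - B)
s(22)*z(-10) + L(-3) = -30*(-139/20) + (4 - 1*(-3)) = 417/2 + (4 + 3) = 417/2 + 7 = 431/2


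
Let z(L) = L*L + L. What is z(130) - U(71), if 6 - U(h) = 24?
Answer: 17048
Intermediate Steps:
U(h) = -18 (U(h) = 6 - 1*24 = 6 - 24 = -18)
z(L) = L + L² (z(L) = L² + L = L + L²)
z(130) - U(71) = 130*(1 + 130) - 1*(-18) = 130*131 + 18 = 17030 + 18 = 17048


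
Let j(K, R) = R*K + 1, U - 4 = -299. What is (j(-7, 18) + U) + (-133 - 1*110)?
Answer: -663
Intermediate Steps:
U = -295 (U = 4 - 299 = -295)
j(K, R) = 1 + K*R (j(K, R) = K*R + 1 = 1 + K*R)
(j(-7, 18) + U) + (-133 - 1*110) = ((1 - 7*18) - 295) + (-133 - 1*110) = ((1 - 126) - 295) + (-133 - 110) = (-125 - 295) - 243 = -420 - 243 = -663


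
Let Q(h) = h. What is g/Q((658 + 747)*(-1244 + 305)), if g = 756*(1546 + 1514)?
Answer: -154224/87953 ≈ -1.7535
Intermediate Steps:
g = 2313360 (g = 756*3060 = 2313360)
g/Q((658 + 747)*(-1244 + 305)) = 2313360/(((658 + 747)*(-1244 + 305))) = 2313360/((1405*(-939))) = 2313360/(-1319295) = 2313360*(-1/1319295) = -154224/87953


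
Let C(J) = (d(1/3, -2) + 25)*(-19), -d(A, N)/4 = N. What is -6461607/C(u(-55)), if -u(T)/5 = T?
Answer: 2153869/209 ≈ 10306.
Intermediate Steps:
u(T) = -5*T
d(A, N) = -4*N
C(J) = -627 (C(J) = (-4*(-2) + 25)*(-19) = (8 + 25)*(-19) = 33*(-19) = -627)
-6461607/C(u(-55)) = -6461607/(-627) = -6461607*(-1/627) = 2153869/209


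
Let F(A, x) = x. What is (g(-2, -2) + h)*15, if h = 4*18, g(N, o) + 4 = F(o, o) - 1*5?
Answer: 915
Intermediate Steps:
g(N, o) = -9 + o (g(N, o) = -4 + (o - 1*5) = -4 + (o - 5) = -4 + (-5 + o) = -9 + o)
h = 72
(g(-2, -2) + h)*15 = ((-9 - 2) + 72)*15 = (-11 + 72)*15 = 61*15 = 915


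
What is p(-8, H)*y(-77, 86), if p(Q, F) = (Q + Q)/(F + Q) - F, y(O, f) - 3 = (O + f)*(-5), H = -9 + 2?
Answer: -1694/5 ≈ -338.80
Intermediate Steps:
H = -7
y(O, f) = 3 - 5*O - 5*f (y(O, f) = 3 + (O + f)*(-5) = 3 + (-5*O - 5*f) = 3 - 5*O - 5*f)
p(Q, F) = -F + 2*Q/(F + Q) (p(Q, F) = (2*Q)/(F + Q) - F = 2*Q/(F + Q) - F = -F + 2*Q/(F + Q))
p(-8, H)*y(-77, 86) = ((-1*(-7)**2 + 2*(-8) - 1*(-7)*(-8))/(-7 - 8))*(3 - 5*(-77) - 5*86) = ((-1*49 - 16 - 56)/(-15))*(3 + 385 - 430) = -(-49 - 16 - 56)/15*(-42) = -1/15*(-121)*(-42) = (121/15)*(-42) = -1694/5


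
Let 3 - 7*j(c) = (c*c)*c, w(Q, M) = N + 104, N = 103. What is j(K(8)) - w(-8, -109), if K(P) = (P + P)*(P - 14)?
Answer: 883290/7 ≈ 1.2618e+5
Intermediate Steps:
w(Q, M) = 207 (w(Q, M) = 103 + 104 = 207)
K(P) = 2*P*(-14 + P) (K(P) = (2*P)*(-14 + P) = 2*P*(-14 + P))
j(c) = 3/7 - c**3/7 (j(c) = 3/7 - c*c*c/7 = 3/7 - c**2*c/7 = 3/7 - c**3/7)
j(K(8)) - w(-8, -109) = (3/7 - 4096*(-14 + 8)**3/7) - 1*207 = (3/7 - (2*8*(-6))**3/7) - 207 = (3/7 - 1/7*(-96)**3) - 207 = (3/7 - 1/7*(-884736)) - 207 = (3/7 + 884736/7) - 207 = 884739/7 - 207 = 883290/7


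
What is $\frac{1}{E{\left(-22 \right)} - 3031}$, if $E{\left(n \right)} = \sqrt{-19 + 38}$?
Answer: $- \frac{3031}{9186942} - \frac{\sqrt{19}}{9186942} \approx -0.0003304$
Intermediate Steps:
$E{\left(n \right)} = \sqrt{19}$
$\frac{1}{E{\left(-22 \right)} - 3031} = \frac{1}{\sqrt{19} - 3031} = \frac{1}{-3031 + \sqrt{19}}$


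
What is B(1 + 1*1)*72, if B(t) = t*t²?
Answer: 576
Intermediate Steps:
B(t) = t³
B(1 + 1*1)*72 = (1 + 1*1)³*72 = (1 + 1)³*72 = 2³*72 = 8*72 = 576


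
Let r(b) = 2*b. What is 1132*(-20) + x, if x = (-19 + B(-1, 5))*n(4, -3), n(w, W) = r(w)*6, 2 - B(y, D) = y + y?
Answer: -23360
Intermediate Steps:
B(y, D) = 2 - 2*y (B(y, D) = 2 - (y + y) = 2 - 2*y)
n(w, W) = 12*w (n(w, W) = (2*w)*6 = 12*w)
x = -720 (x = (-19 + (2 - 2*(-1)))*(12*4) = (-19 + (2 + 2))*48 = (-19 + 4)*48 = -15*48 = -720)
1132*(-20) + x = 1132*(-20) - 720 = -22640 - 720 = -23360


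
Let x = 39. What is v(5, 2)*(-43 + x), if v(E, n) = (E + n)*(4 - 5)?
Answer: 28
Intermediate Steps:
v(E, n) = -E - n (v(E, n) = (E + n)*(-1) = -E - n)
v(5, 2)*(-43 + x) = (-1*5 - 1*2)*(-43 + 39) = (-5 - 2)*(-4) = -7*(-4) = 28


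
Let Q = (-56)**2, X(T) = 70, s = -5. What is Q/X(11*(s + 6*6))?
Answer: 224/5 ≈ 44.800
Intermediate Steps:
Q = 3136
Q/X(11*(s + 6*6)) = 3136/70 = 3136*(1/70) = 224/5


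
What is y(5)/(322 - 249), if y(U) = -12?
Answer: -12/73 ≈ -0.16438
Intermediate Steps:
y(5)/(322 - 249) = -12/(322 - 249) = -12/73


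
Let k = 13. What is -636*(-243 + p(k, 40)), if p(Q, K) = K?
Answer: 129108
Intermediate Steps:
-636*(-243 + p(k, 40)) = -636*(-243 + 40) = -636*(-203) = 129108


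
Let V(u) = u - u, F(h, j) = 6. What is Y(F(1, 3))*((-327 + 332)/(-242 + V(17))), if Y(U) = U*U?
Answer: -90/121 ≈ -0.74380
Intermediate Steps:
V(u) = 0
Y(U) = U²
Y(F(1, 3))*((-327 + 332)/(-242 + V(17))) = 6²*((-327 + 332)/(-242 + 0)) = 36*(5/(-242)) = 36*(5*(-1/242)) = 36*(-5/242) = -90/121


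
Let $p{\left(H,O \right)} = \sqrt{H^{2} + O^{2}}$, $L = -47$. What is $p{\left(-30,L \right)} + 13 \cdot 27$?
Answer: $351 + \sqrt{3109} \approx 406.76$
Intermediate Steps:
$p{\left(-30,L \right)} + 13 \cdot 27 = \sqrt{\left(-30\right)^{2} + \left(-47\right)^{2}} + 13 \cdot 27 = \sqrt{900 + 2209} + 351 = \sqrt{3109} + 351 = 351 + \sqrt{3109}$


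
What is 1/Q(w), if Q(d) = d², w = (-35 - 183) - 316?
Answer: 1/285156 ≈ 3.5069e-6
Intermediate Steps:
w = -534 (w = -218 - 316 = -534)
1/Q(w) = 1/((-534)²) = 1/285156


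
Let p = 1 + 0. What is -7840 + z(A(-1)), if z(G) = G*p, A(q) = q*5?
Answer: -7845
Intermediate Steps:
A(q) = 5*q
p = 1
z(G) = G (z(G) = G*1 = G)
-7840 + z(A(-1)) = -7840 + 5*(-1) = -7840 - 5 = -7845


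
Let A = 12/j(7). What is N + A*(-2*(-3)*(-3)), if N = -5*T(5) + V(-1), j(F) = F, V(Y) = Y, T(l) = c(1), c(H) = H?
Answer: -258/7 ≈ -36.857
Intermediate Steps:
T(l) = 1
N = -6 (N = -5*1 - 1 = -5 - 1 = -6)
A = 12/7 ≈ 1.7143
N + A*(-2*(-3)*(-3)) = -6 + 12*(-2*(-3)*(-3))/7 = -6 + 12*(6*(-3))/7 = -6 + (12/7)*(-18) = -6 - 216/7 = -258/7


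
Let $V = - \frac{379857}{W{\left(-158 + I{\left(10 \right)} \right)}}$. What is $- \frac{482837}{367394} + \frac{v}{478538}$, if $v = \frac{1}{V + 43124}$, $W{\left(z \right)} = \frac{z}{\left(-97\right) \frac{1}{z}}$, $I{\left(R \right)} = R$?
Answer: $- \frac{113383060665803087337}{86273952061938795850} \approx -1.3142$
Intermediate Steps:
$W{\left(z \right)} = - \frac{z^{2}}{97}$ ($W{\left(z \right)} = z \left(- \frac{z}{97}\right) = - \frac{z^{2}}{97}$)
$V = \frac{36846129}{21904}$ ($V = - \frac{379857}{\left(- \frac{1}{97}\right) \left(-158 + 10\right)^{2}} = - \frac{379857}{\left(- \frac{1}{97}\right) \left(-148\right)^{2}} = - \frac{379857}{\left(- \frac{1}{97}\right) 21904} = - \frac{379857}{- \frac{21904}{97}} = \left(-379857\right) \left(- \frac{97}{21904}\right) = \frac{36846129}{21904} \approx 1682.2$)
$v = \frac{21904}{981434225}$ ($v = \frac{1}{\frac{36846129}{21904} + 43124} = \frac{1}{\frac{981434225}{21904}} = \frac{21904}{981434225} \approx 2.2318 \cdot 10^{-5}$)
$- \frac{482837}{367394} + \frac{v}{478538} = - \frac{482837}{367394} + \frac{21904}{981434225 \cdot 478538} = \left(-482837\right) \frac{1}{367394} + \frac{21904}{981434225} \cdot \frac{1}{478538} = - \frac{482837}{367394} + \frac{10952}{234826785581525} = - \frac{113383060665803087337}{86273952061938795850}$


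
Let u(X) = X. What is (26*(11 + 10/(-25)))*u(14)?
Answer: 19292/5 ≈ 3858.4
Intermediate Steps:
(26*(11 + 10/(-25)))*u(14) = (26*(11 + 10/(-25)))*14 = (26*(11 + 10*(-1/25)))*14 = (26*(11 - ⅖))*14 = (26*(53/5))*14 = (1378/5)*14 = 19292/5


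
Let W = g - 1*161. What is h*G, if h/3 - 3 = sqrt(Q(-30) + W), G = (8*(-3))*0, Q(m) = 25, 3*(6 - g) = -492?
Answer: 0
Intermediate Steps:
g = 170 (g = 6 - 1/3*(-492) = 6 + 164 = 170)
W = 9 (W = 170 - 1*161 = 170 - 161 = 9)
G = 0 (G = -24*0 = 0)
h = 9 + 3*sqrt(34) (h = 9 + 3*sqrt(25 + 9) = 9 + 3*sqrt(34) ≈ 26.493)
h*G = (9 + 3*sqrt(34))*0 = 0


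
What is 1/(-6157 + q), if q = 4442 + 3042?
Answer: 1/1327 ≈ 0.00075358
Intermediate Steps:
q = 7484
1/(-6157 + q) = 1/(-6157 + 7484) = 1/1327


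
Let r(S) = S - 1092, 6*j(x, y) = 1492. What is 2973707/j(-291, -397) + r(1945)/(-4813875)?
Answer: 42945160717537/3591150750 ≈ 11959.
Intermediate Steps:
j(x, y) = 746/3 (j(x, y) = (⅙)*1492 = 746/3)
r(S) = -1092 + S
2973707/j(-291, -397) + r(1945)/(-4813875) = 2973707/(746/3) + (-1092 + 1945)/(-4813875) = 2973707*(3/746) + 853*(-1/4813875) = 8921121/746 - 853/4813875 = 42945160717537/3591150750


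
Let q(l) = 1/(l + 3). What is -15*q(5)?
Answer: -15/8 ≈ -1.8750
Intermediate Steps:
q(l) = 1/(3 + l)
-15*q(5) = -15/(3 + 5) = -15/8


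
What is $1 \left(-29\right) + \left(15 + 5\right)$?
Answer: $-9$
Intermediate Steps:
$1 \left(-29\right) + \left(15 + 5\right) = -29 + 20 = -9$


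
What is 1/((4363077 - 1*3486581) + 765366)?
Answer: 1/1641862 ≈ 6.0906e-7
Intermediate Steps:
1/((4363077 - 1*3486581) + 765366) = 1/((4363077 - 3486581) + 765366) = 1/(876496 + 765366) = 1/1641862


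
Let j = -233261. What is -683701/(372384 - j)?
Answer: -683701/605645 ≈ -1.1289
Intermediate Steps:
-683701/(372384 - j) = -683701/(372384 - 1*(-233261)) = -683701/(372384 + 233261) = -683701/605645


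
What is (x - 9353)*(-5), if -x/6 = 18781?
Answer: 610195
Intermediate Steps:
x = -112686 (x = -6*18781 = -112686)
(x - 9353)*(-5) = (-112686 - 9353)*(-5) = -122039*(-5) = 610195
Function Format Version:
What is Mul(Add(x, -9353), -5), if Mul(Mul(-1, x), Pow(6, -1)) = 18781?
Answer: 610195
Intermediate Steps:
x = -112686 (x = Mul(-6, 18781) = -112686)
Mul(Add(x, -9353), -5) = Mul(Add(-112686, -9353), -5) = Mul(-122039, -5) = 610195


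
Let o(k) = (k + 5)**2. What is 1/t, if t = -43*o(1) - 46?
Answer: -1/1594 ≈ -0.00062735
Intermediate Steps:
o(k) = (5 + k)**2
t = -1594 (t = -43*(5 + 1)**2 - 46 = -43*6**2 - 46 = -43*36 - 46 = -1548 - 46 = -1594)
1/t = 1/(-1594) = -1/1594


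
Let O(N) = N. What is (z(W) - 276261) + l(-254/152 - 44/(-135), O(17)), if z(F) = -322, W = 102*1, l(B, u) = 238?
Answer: -276345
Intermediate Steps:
W = 102
(z(W) - 276261) + l(-254/152 - 44/(-135), O(17)) = (-322 - 276261) + 238 = -276583 + 238 = -276345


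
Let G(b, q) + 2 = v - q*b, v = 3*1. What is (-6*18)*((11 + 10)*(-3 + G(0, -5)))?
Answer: 4536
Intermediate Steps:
v = 3
G(b, q) = 1 - b*q (G(b, q) = -2 + (3 - q*b) = -2 + (3 - b*q) = 1 - b*q)
(-6*18)*((11 + 10)*(-3 + G(0, -5))) = (-6*18)*((11 + 10)*(-3 + (1 - 1*0*(-5)))) = -2268*(-3 + (1 + 0)) = -2268*(-3 + 1) = -2268*(-2) = -108*(-42) = 4536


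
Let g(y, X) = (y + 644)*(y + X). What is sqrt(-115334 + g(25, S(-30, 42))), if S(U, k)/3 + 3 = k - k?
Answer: I*sqrt(104630) ≈ 323.47*I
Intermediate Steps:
S(U, k) = -9 (S(U, k) = -9 + 3*(k - k) = -9 + 3*0 = -9 + 0 = -9)
g(y, X) = (644 + y)*(X + y)
sqrt(-115334 + g(25, S(-30, 42))) = sqrt(-115334 + (25**2 + 644*(-9) + 644*25 - 9*25)) = sqrt(-115334 + (625 - 5796 + 16100 - 225)) = sqrt(-115334 + 10704) = sqrt(-104630) = I*sqrt(104630)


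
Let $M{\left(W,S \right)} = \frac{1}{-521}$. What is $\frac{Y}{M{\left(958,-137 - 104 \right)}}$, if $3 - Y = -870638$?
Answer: $-453603961$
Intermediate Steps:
$Y = 870641$ ($Y = 3 - -870638 = 3 + 870638 = 870641$)
$M{\left(W,S \right)} = - \frac{1}{521}$
$\frac{Y}{M{\left(958,-137 - 104 \right)}} = \frac{870641}{- \frac{1}{521}} = 870641 \left(-521\right) = -453603961$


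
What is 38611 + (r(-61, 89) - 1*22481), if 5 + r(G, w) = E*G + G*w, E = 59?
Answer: 7097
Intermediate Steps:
r(G, w) = -5 + 59*G + G*w (r(G, w) = -5 + (59*G + G*w) = -5 + 59*G + G*w)
38611 + (r(-61, 89) - 1*22481) = 38611 + ((-5 + 59*(-61) - 61*89) - 1*22481) = 38611 + ((-5 - 3599 - 5429) - 22481) = 38611 + (-9033 - 22481) = 38611 - 31514 = 7097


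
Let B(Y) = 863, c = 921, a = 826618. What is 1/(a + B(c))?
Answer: 1/827481 ≈ 1.2085e-6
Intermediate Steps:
1/(a + B(c)) = 1/(826618 + 863) = 1/827481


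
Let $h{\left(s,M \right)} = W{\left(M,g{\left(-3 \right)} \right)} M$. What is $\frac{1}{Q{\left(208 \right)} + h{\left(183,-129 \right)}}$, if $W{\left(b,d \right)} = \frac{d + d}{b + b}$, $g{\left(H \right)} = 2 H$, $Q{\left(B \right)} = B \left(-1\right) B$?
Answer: $- \frac{1}{43270} \approx -2.3111 \cdot 10^{-5}$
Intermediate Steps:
$Q{\left(B \right)} = - B^{2}$ ($Q{\left(B \right)} = - B B = - B^{2}$)
$W{\left(b,d \right)} = \frac{d}{b}$ ($W{\left(b,d \right)} = \frac{2 d}{2 b} = 2 d \frac{1}{2 b} = \frac{d}{b}$)
$h{\left(s,M \right)} = -6$ ($h{\left(s,M \right)} = \frac{2 \left(-3\right)}{M} M = - \frac{6}{M} M = -6$)
$\frac{1}{Q{\left(208 \right)} + h{\left(183,-129 \right)}} = \frac{1}{- 208^{2} - 6} = \frac{1}{\left(-1\right) 43264 - 6} = \frac{1}{-43264 - 6} = \frac{1}{-43270} = - \frac{1}{43270}$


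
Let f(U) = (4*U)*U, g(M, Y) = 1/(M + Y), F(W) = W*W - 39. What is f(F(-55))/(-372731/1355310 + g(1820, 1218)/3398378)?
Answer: -249521342443819882793280/1924088180575387 ≈ -1.2968e+8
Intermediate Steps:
F(W) = -39 + W**2 (F(W) = W**2 - 39 = -39 + W**2)
f(U) = 4*U**2
f(F(-55))/(-372731/1355310 + g(1820, 1218)/3398378) = (4*(-39 + (-55)**2)**2)/(-372731/1355310 + 1/((1820 + 1218)*3398378)) = (4*(-39 + 3025)**2)/(-372731*1/1355310 + (1/3398378)/3038) = (4*2986**2)/(-372731/1355310 + (1/3038)*(1/3398378)) = (4*8916196)/(-372731/1355310 + 1/10324272364) = 35664784/(-1924088180575387/6996294788826420) = 35664784*(-6996294788826420/1924088180575387) = -249521342443819882793280/1924088180575387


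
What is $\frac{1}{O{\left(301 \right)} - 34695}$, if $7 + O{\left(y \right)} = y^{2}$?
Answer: $\frac{1}{55899} \approx 1.7889 \cdot 10^{-5}$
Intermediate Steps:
$O{\left(y \right)} = -7 + y^{2}$
$\frac{1}{O{\left(301 \right)} - 34695} = \frac{1}{\left(-7 + 301^{2}\right) - 34695} = \frac{1}{\left(-7 + 90601\right) - 34695} = \frac{1}{90594 - 34695} = \frac{1}{55899}$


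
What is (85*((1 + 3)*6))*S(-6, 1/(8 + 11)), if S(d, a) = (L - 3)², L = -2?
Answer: 51000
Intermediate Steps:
S(d, a) = 25 (S(d, a) = (-2 - 3)² = (-5)² = 25)
(85*((1 + 3)*6))*S(-6, 1/(8 + 11)) = (85*((1 + 3)*6))*25 = (85*(4*6))*25 = (85*24)*25 = 2040*25 = 51000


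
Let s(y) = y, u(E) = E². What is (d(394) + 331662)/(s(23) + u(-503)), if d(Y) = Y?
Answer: 41507/31629 ≈ 1.3123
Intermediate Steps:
(d(394) + 331662)/(s(23) + u(-503)) = (394 + 331662)/(23 + (-503)²) = 332056/(23 + 253009) = 332056/253032 = 332056*(1/253032) = 41507/31629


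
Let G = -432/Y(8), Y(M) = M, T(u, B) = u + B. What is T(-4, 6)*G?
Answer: -108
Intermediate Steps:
T(u, B) = B + u
G = -54 (G = -432/8 = -432*⅛ = -54)
T(-4, 6)*G = (6 - 4)*(-54) = 2*(-54) = -108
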